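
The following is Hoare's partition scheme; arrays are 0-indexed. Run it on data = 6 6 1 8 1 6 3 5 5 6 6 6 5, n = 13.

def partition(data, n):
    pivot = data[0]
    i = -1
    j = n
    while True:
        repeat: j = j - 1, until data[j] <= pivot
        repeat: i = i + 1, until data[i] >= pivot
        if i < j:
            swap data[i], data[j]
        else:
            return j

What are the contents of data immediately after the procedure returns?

pivot = data[0] = 6; i = -1, j = 13
j→12 (data[12]=5≤6), i→0 (data[0]=6≥6); i<j, swap → 5 6 1 8 1 6 3 5 5 6 6 6 6
j→11 (data[11]=6≤6), i→1 (data[1]=6≥6); i<j, swap → 5 6 1 8 1 6 3 5 5 6 6 6 6
j→10 (data[10]=6≤6), i→3 (data[3]=8≥6); i<j, swap → 5 6 1 6 1 6 3 5 5 6 8 6 6
j→9 (data[9]=6≤6), i→5 (data[5]=6≥6); i<j, swap → 5 6 1 6 1 6 3 5 5 6 8 6 6
j→8, i→9; i≥j, return j=8. data = 5 6 1 6 1 6 3 5 5 6 8 6 6

5 6 1 6 1 6 3 5 5 6 8 6 6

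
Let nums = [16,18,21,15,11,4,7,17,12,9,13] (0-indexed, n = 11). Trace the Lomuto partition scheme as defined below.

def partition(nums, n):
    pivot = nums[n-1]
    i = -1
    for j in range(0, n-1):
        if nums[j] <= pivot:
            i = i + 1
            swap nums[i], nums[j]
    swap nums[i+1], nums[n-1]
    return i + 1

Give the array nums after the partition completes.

[11,4,7,12,9,13,21,17,15,16,18]

pivot=13, i=-1
j=0: 16>13, skip
j=1: 18>13, skip
j=2: 21>13, skip
j=3: 15>13, skip
j=4: 11≤13, i=0, swap(0,4) ⇒ [11,18,21,15,16,4,7,17,12,9,13]
j=5: 4≤13, i=1, swap(1,5) ⇒ [11,4,21,15,16,18,7,17,12,9,13]
j=6: 7≤13, i=2, swap(2,6) ⇒ [11,4,7,15,16,18,21,17,12,9,13]
j=7: 17>13, skip
j=8: 12≤13, i=3, swap(3,8) ⇒ [11,4,7,12,16,18,21,17,15,9,13]
j=9: 9≤13, i=4, swap(4,9) ⇒ [11,4,7,12,9,18,21,17,15,16,13]
swap(5,10) ⇒ [11,4,7,12,9,13,21,17,15,16,18]; return 5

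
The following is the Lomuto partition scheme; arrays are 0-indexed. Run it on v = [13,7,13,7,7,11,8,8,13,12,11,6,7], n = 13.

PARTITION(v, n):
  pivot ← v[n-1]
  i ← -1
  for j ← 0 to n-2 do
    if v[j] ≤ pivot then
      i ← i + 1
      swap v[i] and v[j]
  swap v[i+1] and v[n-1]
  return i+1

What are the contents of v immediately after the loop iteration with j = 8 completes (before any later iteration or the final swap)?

pivot = v[12] = 7; i = -1
j=0: v[0]=13 > 7 → no swap
j=1: v[1]=7 ≤ 7 → i=0, swap v[0],v[1] → [7,13,13,7,7,11,8,8,13,12,11,6,7]
j=2: v[2]=13 > 7 → no swap
j=3: v[3]=7 ≤ 7 → i=1, swap v[1],v[3] → [7,7,13,13,7,11,8,8,13,12,11,6,7]
j=4: v[4]=7 ≤ 7 → i=2, swap v[2],v[4] → [7,7,7,13,13,11,8,8,13,12,11,6,7]
j=5: v[5]=11 > 7 → no swap
j=6: v[6]=8 > 7 → no swap
j=7: v[7]=8 > 7 → no swap
j=8: v[8]=13 > 7 → no swap
(after j=8) v = [7,7,7,13,13,11,8,8,13,12,11,6,7]

[7,7,7,13,13,11,8,8,13,12,11,6,7]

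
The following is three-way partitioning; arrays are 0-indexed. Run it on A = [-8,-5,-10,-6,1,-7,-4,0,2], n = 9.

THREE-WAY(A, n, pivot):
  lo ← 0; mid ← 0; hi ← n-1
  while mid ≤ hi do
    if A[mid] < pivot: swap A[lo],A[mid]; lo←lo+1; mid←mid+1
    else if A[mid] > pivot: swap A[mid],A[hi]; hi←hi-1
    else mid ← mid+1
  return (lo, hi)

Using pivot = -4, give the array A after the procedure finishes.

pivot = -4; lo=0, mid=0, hi=8
A[mid]=-8<-4: swap A[0],A[0]; lo=1,mid=1 → [-8,-5,-10,-6,1,-7,-4,0,2]
A[mid]=-5<-4: swap A[1],A[1]; lo=2,mid=2 → [-8,-5,-10,-6,1,-7,-4,0,2]
A[mid]=-10<-4: swap A[2],A[2]; lo=3,mid=3 → [-8,-5,-10,-6,1,-7,-4,0,2]
A[mid]=-6<-4: swap A[3],A[3]; lo=4,mid=4 → [-8,-5,-10,-6,1,-7,-4,0,2]
A[mid]=1>-4: swap A[4],A[8]; hi=7 → [-8,-5,-10,-6,2,-7,-4,0,1]
A[mid]=2>-4: swap A[4],A[7]; hi=6 → [-8,-5,-10,-6,0,-7,-4,2,1]
A[mid]=0>-4: swap A[4],A[6]; hi=5 → [-8,-5,-10,-6,-4,-7,0,2,1]
A[mid]=-4=-4: mid=5
A[mid]=-7<-4: swap A[4],A[5]; lo=5,mid=6 → [-8,-5,-10,-6,-7,-4,0,2,1]
end: lo=5, hi=5; A = [-8,-5,-10,-6,-7,-4,0,2,1]

[-8,-5,-10,-6,-7,-4,0,2,1]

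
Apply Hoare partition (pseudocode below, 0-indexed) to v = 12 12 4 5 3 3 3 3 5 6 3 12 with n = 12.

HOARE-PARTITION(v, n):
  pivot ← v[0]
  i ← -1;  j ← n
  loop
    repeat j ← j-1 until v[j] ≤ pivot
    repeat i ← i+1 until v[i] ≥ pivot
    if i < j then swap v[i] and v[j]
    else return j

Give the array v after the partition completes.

12 3 4 5 3 3 3 3 5 6 12 12

pivot = v[0] = 12; i = -1, j = 12
j→11 (v[11]=12≤12), i→0 (v[0]=12≥12); i<j, swap → 12 12 4 5 3 3 3 3 5 6 3 12
j→10 (v[10]=3≤12), i→1 (v[1]=12≥12); i<j, swap → 12 3 4 5 3 3 3 3 5 6 12 12
j→9, i→10; i≥j, return j=9. v = 12 3 4 5 3 3 3 3 5 6 12 12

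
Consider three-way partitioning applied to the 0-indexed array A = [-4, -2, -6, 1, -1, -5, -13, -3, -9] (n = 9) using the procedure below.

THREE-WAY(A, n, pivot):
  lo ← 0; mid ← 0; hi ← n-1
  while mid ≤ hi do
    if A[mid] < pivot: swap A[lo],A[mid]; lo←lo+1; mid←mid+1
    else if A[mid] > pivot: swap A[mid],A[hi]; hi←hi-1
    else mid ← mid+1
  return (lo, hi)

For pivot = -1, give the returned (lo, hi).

pivot = -1; lo=0, mid=0, hi=8
A[mid]=-4<-1: swap A[0],A[0]; lo=1,mid=1 → [-4, -2, -6, 1, -1, -5, -13, -3, -9]
A[mid]=-2<-1: swap A[1],A[1]; lo=2,mid=2 → [-4, -2, -6, 1, -1, -5, -13, -3, -9]
A[mid]=-6<-1: swap A[2],A[2]; lo=3,mid=3 → [-4, -2, -6, 1, -1, -5, -13, -3, -9]
A[mid]=1>-1: swap A[3],A[8]; hi=7 → [-4, -2, -6, -9, -1, -5, -13, -3, 1]
A[mid]=-9<-1: swap A[3],A[3]; lo=4,mid=4 → [-4, -2, -6, -9, -1, -5, -13, -3, 1]
A[mid]=-1=-1: mid=5
A[mid]=-5<-1: swap A[4],A[5]; lo=5,mid=6 → [-4, -2, -6, -9, -5, -1, -13, -3, 1]
A[mid]=-13<-1: swap A[5],A[6]; lo=6,mid=7 → [-4, -2, -6, -9, -5, -13, -1, -3, 1]
A[mid]=-3<-1: swap A[6],A[7]; lo=7,mid=8 → [-4, -2, -6, -9, -5, -13, -3, -1, 1]
end: lo=7, hi=7; A = [-4, -2, -6, -9, -5, -13, -3, -1, 1]

(7, 7)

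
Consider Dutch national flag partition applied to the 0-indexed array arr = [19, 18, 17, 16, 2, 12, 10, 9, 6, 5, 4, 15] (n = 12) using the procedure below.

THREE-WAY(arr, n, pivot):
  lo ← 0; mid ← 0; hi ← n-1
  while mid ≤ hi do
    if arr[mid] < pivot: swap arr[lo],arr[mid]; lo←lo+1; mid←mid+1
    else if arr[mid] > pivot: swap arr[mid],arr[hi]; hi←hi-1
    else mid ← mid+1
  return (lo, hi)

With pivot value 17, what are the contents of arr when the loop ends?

[15, 4, 16, 2, 12, 10, 9, 6, 5, 17, 18, 19]

pivot = 17; lo=0, mid=0, hi=11
arr[mid]=19>17: swap arr[0],arr[11]; hi=10 → [15, 18, 17, 16, 2, 12, 10, 9, 6, 5, 4, 19]
arr[mid]=15<17: swap arr[0],arr[0]; lo=1,mid=1 → [15, 18, 17, 16, 2, 12, 10, 9, 6, 5, 4, 19]
arr[mid]=18>17: swap arr[1],arr[10]; hi=9 → [15, 4, 17, 16, 2, 12, 10, 9, 6, 5, 18, 19]
arr[mid]=4<17: swap arr[1],arr[1]; lo=2,mid=2 → [15, 4, 17, 16, 2, 12, 10, 9, 6, 5, 18, 19]
arr[mid]=17=17: mid=3
arr[mid]=16<17: swap arr[2],arr[3]; lo=3,mid=4 → [15, 4, 16, 17, 2, 12, 10, 9, 6, 5, 18, 19]
arr[mid]=2<17: swap arr[3],arr[4]; lo=4,mid=5 → [15, 4, 16, 2, 17, 12, 10, 9, 6, 5, 18, 19]
arr[mid]=12<17: swap arr[4],arr[5]; lo=5,mid=6 → [15, 4, 16, 2, 12, 17, 10, 9, 6, 5, 18, 19]
arr[mid]=10<17: swap arr[5],arr[6]; lo=6,mid=7 → [15, 4, 16, 2, 12, 10, 17, 9, 6, 5, 18, 19]
arr[mid]=9<17: swap arr[6],arr[7]; lo=7,mid=8 → [15, 4, 16, 2, 12, 10, 9, 17, 6, 5, 18, 19]
arr[mid]=6<17: swap arr[7],arr[8]; lo=8,mid=9 → [15, 4, 16, 2, 12, 10, 9, 6, 17, 5, 18, 19]
arr[mid]=5<17: swap arr[8],arr[9]; lo=9,mid=10 → [15, 4, 16, 2, 12, 10, 9, 6, 5, 17, 18, 19]
end: lo=9, hi=9; arr = [15, 4, 16, 2, 12, 10, 9, 6, 5, 17, 18, 19]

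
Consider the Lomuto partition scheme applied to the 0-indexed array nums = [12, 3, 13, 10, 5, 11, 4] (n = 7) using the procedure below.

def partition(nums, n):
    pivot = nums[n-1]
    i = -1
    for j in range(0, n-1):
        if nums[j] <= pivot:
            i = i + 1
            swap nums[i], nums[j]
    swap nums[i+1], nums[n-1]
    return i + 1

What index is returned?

pivot=4, i=-1
j=0: 12>4, skip
j=1: 3≤4, i=0, swap(0,1) ⇒ [3, 12, 13, 10, 5, 11, 4]
j=2: 13>4, skip
j=3: 10>4, skip
j=4: 5>4, skip
j=5: 11>4, skip
swap(1,6) ⇒ [3, 4, 13, 10, 5, 11, 12]; return 1

1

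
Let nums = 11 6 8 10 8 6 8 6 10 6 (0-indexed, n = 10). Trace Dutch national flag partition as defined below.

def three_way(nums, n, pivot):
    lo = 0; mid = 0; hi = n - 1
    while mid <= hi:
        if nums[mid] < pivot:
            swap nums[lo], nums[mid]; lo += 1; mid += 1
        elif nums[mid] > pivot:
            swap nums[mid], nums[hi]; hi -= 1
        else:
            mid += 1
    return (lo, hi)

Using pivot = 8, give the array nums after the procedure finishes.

pivot = 8; lo=0, mid=0, hi=9
nums[mid]=11>8: swap nums[0],nums[9]; hi=8 → 6 6 8 10 8 6 8 6 10 11
nums[mid]=6<8: swap nums[0],nums[0]; lo=1,mid=1 → 6 6 8 10 8 6 8 6 10 11
nums[mid]=6<8: swap nums[1],nums[1]; lo=2,mid=2 → 6 6 8 10 8 6 8 6 10 11
nums[mid]=8=8: mid=3
nums[mid]=10>8: swap nums[3],nums[8]; hi=7 → 6 6 8 10 8 6 8 6 10 11
nums[mid]=10>8: swap nums[3],nums[7]; hi=6 → 6 6 8 6 8 6 8 10 10 11
nums[mid]=6<8: swap nums[2],nums[3]; lo=3,mid=4 → 6 6 6 8 8 6 8 10 10 11
nums[mid]=8=8: mid=5
nums[mid]=6<8: swap nums[3],nums[5]; lo=4,mid=6 → 6 6 6 6 8 8 8 10 10 11
nums[mid]=8=8: mid=7
end: lo=4, hi=6; nums = 6 6 6 6 8 8 8 10 10 11

6 6 6 6 8 8 8 10 10 11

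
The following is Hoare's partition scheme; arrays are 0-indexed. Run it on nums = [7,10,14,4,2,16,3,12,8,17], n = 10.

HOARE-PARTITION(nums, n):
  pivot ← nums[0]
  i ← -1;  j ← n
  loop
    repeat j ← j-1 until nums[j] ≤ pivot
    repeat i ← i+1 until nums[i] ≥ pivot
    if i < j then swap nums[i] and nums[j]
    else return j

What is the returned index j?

2

pivot = nums[0] = 7; i = -1, j = 10
j→6 (nums[6]=3≤7), i→0 (nums[0]=7≥7); i<j, swap → [3,10,14,4,2,16,7,12,8,17]
j→4 (nums[4]=2≤7), i→1 (nums[1]=10≥7); i<j, swap → [3,2,14,4,10,16,7,12,8,17]
j→3 (nums[3]=4≤7), i→2 (nums[2]=14≥7); i<j, swap → [3,2,4,14,10,16,7,12,8,17]
j→2, i→3; i≥j, return j=2. nums = [3,2,4,14,10,16,7,12,8,17]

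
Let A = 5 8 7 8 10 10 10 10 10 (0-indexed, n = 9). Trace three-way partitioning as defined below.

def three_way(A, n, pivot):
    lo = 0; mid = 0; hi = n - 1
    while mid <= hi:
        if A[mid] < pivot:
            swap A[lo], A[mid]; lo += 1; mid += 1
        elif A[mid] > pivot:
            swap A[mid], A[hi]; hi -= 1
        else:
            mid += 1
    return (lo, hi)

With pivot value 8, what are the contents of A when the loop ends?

5 7 8 8 10 10 10 10 10

lo=0 mid=0 hi=8
5<8: swap(0,0), lo=1 mid=1 ⇒ 5 8 7 8 10 10 10 10 10
8=8: mid=2
7<8: swap(1,2), lo=2 mid=3 ⇒ 5 7 8 8 10 10 10 10 10
8=8: mid=4
10>8: swap(4,8), hi=7 ⇒ 5 7 8 8 10 10 10 10 10
10>8: swap(4,7), hi=6 ⇒ 5 7 8 8 10 10 10 10 10
10>8: swap(4,6), hi=5 ⇒ 5 7 8 8 10 10 10 10 10
10>8: swap(4,5), hi=4 ⇒ 5 7 8 8 10 10 10 10 10
10>8: swap(4,4), hi=3 ⇒ 5 7 8 8 10 10 10 10 10
done. lo=2 hi=3; A=5 7 8 8 10 10 10 10 10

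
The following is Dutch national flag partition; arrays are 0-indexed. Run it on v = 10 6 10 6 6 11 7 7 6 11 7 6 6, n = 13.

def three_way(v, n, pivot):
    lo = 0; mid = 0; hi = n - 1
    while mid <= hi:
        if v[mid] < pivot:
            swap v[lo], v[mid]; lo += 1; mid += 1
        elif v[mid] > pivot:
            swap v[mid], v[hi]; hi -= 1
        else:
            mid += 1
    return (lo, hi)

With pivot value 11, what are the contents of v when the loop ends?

10 6 10 6 6 7 7 6 7 6 6 11 11

lo=0 mid=0 hi=12
10<11: swap(0,0), lo=1 mid=1 ⇒ 10 6 10 6 6 11 7 7 6 11 7 6 6
6<11: swap(1,1), lo=2 mid=2 ⇒ 10 6 10 6 6 11 7 7 6 11 7 6 6
10<11: swap(2,2), lo=3 mid=3 ⇒ 10 6 10 6 6 11 7 7 6 11 7 6 6
6<11: swap(3,3), lo=4 mid=4 ⇒ 10 6 10 6 6 11 7 7 6 11 7 6 6
6<11: swap(4,4), lo=5 mid=5 ⇒ 10 6 10 6 6 11 7 7 6 11 7 6 6
11=11: mid=6
7<11: swap(5,6), lo=6 mid=7 ⇒ 10 6 10 6 6 7 11 7 6 11 7 6 6
7<11: swap(6,7), lo=7 mid=8 ⇒ 10 6 10 6 6 7 7 11 6 11 7 6 6
6<11: swap(7,8), lo=8 mid=9 ⇒ 10 6 10 6 6 7 7 6 11 11 7 6 6
11=11: mid=10
7<11: swap(8,10), lo=9 mid=11 ⇒ 10 6 10 6 6 7 7 6 7 11 11 6 6
6<11: swap(9,11), lo=10 mid=12 ⇒ 10 6 10 6 6 7 7 6 7 6 11 11 6
6<11: swap(10,12), lo=11 mid=13 ⇒ 10 6 10 6 6 7 7 6 7 6 6 11 11
done. lo=11 hi=12; v=10 6 10 6 6 7 7 6 7 6 6 11 11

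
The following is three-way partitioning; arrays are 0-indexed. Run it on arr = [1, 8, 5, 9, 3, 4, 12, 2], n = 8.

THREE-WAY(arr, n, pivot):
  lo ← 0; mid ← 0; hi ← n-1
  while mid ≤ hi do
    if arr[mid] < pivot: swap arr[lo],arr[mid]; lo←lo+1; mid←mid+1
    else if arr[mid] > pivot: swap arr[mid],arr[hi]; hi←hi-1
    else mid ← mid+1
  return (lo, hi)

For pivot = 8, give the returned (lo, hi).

(5, 5)

pivot = 8; lo=0, mid=0, hi=7
arr[mid]=1<8: swap arr[0],arr[0]; lo=1,mid=1 → [1, 8, 5, 9, 3, 4, 12, 2]
arr[mid]=8=8: mid=2
arr[mid]=5<8: swap arr[1],arr[2]; lo=2,mid=3 → [1, 5, 8, 9, 3, 4, 12, 2]
arr[mid]=9>8: swap arr[3],arr[7]; hi=6 → [1, 5, 8, 2, 3, 4, 12, 9]
arr[mid]=2<8: swap arr[2],arr[3]; lo=3,mid=4 → [1, 5, 2, 8, 3, 4, 12, 9]
arr[mid]=3<8: swap arr[3],arr[4]; lo=4,mid=5 → [1, 5, 2, 3, 8, 4, 12, 9]
arr[mid]=4<8: swap arr[4],arr[5]; lo=5,mid=6 → [1, 5, 2, 3, 4, 8, 12, 9]
arr[mid]=12>8: swap arr[6],arr[6]; hi=5 → [1, 5, 2, 3, 4, 8, 12, 9]
end: lo=5, hi=5; arr = [1, 5, 2, 3, 4, 8, 12, 9]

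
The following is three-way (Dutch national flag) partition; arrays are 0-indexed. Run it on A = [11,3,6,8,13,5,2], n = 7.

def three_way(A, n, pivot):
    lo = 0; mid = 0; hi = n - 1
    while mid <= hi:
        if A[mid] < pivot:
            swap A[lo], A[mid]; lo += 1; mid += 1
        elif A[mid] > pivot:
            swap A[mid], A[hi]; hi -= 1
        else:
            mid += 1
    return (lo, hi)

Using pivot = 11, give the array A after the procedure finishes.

[3,6,8,2,5,11,13]

pivot = 11; lo=0, mid=0, hi=6
A[mid]=11=11: mid=1
A[mid]=3<11: swap A[0],A[1]; lo=1,mid=2 → [3,11,6,8,13,5,2]
A[mid]=6<11: swap A[1],A[2]; lo=2,mid=3 → [3,6,11,8,13,5,2]
A[mid]=8<11: swap A[2],A[3]; lo=3,mid=4 → [3,6,8,11,13,5,2]
A[mid]=13>11: swap A[4],A[6]; hi=5 → [3,6,8,11,2,5,13]
A[mid]=2<11: swap A[3],A[4]; lo=4,mid=5 → [3,6,8,2,11,5,13]
A[mid]=5<11: swap A[4],A[5]; lo=5,mid=6 → [3,6,8,2,5,11,13]
end: lo=5, hi=5; A = [3,6,8,2,5,11,13]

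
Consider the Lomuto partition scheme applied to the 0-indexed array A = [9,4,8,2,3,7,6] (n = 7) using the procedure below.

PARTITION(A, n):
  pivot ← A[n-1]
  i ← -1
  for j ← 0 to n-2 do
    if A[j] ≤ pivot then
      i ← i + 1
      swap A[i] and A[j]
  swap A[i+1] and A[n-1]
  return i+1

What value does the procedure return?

3

pivot = A[6] = 6; i = -1
j=0: A[0]=9 > 6 → no swap
j=1: A[1]=4 ≤ 6 → i=0, swap A[0],A[1] → [4,9,8,2,3,7,6]
j=2: A[2]=8 > 6 → no swap
j=3: A[3]=2 ≤ 6 → i=1, swap A[1],A[3] → [4,2,8,9,3,7,6]
j=4: A[4]=3 ≤ 6 → i=2, swap A[2],A[4] → [4,2,3,9,8,7,6]
j=5: A[5]=7 > 6 → no swap
final swap A[3],A[6] → [4,2,3,6,8,7,9]; return 3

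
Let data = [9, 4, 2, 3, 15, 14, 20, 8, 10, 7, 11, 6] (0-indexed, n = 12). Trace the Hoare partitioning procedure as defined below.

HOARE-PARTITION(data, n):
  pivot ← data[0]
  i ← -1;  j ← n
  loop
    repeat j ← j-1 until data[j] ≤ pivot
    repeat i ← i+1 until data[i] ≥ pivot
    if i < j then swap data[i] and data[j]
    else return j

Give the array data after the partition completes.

[6, 4, 2, 3, 7, 8, 20, 14, 10, 15, 11, 9]

pivot = data[0] = 9; i = -1, j = 12
j→11 (data[11]=6≤9), i→0 (data[0]=9≥9); i<j, swap → [6, 4, 2, 3, 15, 14, 20, 8, 10, 7, 11, 9]
j→9 (data[9]=7≤9), i→4 (data[4]=15≥9); i<j, swap → [6, 4, 2, 3, 7, 14, 20, 8, 10, 15, 11, 9]
j→7 (data[7]=8≤9), i→5 (data[5]=14≥9); i<j, swap → [6, 4, 2, 3, 7, 8, 20, 14, 10, 15, 11, 9]
j→5, i→6; i≥j, return j=5. data = [6, 4, 2, 3, 7, 8, 20, 14, 10, 15, 11, 9]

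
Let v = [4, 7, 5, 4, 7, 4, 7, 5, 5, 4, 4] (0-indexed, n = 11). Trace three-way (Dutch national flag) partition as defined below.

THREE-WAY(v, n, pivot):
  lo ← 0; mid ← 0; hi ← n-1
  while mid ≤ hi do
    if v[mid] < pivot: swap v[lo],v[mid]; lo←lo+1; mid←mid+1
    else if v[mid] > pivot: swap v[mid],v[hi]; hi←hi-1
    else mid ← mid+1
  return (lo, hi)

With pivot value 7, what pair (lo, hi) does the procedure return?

(8, 10)

lo=0 mid=0 hi=10
4<7: swap(0,0), lo=1 mid=1 ⇒ [4, 7, 5, 4, 7, 4, 7, 5, 5, 4, 4]
7=7: mid=2
5<7: swap(1,2), lo=2 mid=3 ⇒ [4, 5, 7, 4, 7, 4, 7, 5, 5, 4, 4]
4<7: swap(2,3), lo=3 mid=4 ⇒ [4, 5, 4, 7, 7, 4, 7, 5, 5, 4, 4]
7=7: mid=5
4<7: swap(3,5), lo=4 mid=6 ⇒ [4, 5, 4, 4, 7, 7, 7, 5, 5, 4, 4]
7=7: mid=7
5<7: swap(4,7), lo=5 mid=8 ⇒ [4, 5, 4, 4, 5, 7, 7, 7, 5, 4, 4]
5<7: swap(5,8), lo=6 mid=9 ⇒ [4, 5, 4, 4, 5, 5, 7, 7, 7, 4, 4]
4<7: swap(6,9), lo=7 mid=10 ⇒ [4, 5, 4, 4, 5, 5, 4, 7, 7, 7, 4]
4<7: swap(7,10), lo=8 mid=11 ⇒ [4, 5, 4, 4, 5, 5, 4, 4, 7, 7, 7]
done. lo=8 hi=10; v=[4, 5, 4, 4, 5, 5, 4, 4, 7, 7, 7]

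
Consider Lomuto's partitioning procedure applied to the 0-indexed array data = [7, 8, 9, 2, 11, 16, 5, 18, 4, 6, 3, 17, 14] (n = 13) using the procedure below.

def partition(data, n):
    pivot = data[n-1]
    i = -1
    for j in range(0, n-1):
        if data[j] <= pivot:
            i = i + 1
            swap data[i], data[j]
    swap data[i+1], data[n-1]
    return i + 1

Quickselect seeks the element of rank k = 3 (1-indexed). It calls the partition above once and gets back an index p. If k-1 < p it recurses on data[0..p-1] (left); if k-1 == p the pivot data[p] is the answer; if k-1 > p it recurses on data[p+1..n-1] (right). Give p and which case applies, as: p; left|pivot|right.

pivot = data[12] = 14; i = -1
j=0: data[0]=7 ≤ 14 → i=0, swap data[0],data[0] (no change) → [7, 8, 9, 2, 11, 16, 5, 18, 4, 6, 3, 17, 14]
j=1: data[1]=8 ≤ 14 → i=1, swap data[1],data[1] (no change) → [7, 8, 9, 2, 11, 16, 5, 18, 4, 6, 3, 17, 14]
j=2: data[2]=9 ≤ 14 → i=2, swap data[2],data[2] (no change) → [7, 8, 9, 2, 11, 16, 5, 18, 4, 6, 3, 17, 14]
j=3: data[3]=2 ≤ 14 → i=3, swap data[3],data[3] (no change) → [7, 8, 9, 2, 11, 16, 5, 18, 4, 6, 3, 17, 14]
j=4: data[4]=11 ≤ 14 → i=4, swap data[4],data[4] (no change) → [7, 8, 9, 2, 11, 16, 5, 18, 4, 6, 3, 17, 14]
j=5: data[5]=16 > 14 → no swap
j=6: data[6]=5 ≤ 14 → i=5, swap data[5],data[6] → [7, 8, 9, 2, 11, 5, 16, 18, 4, 6, 3, 17, 14]
j=7: data[7]=18 > 14 → no swap
j=8: data[8]=4 ≤ 14 → i=6, swap data[6],data[8] → [7, 8, 9, 2, 11, 5, 4, 18, 16, 6, 3, 17, 14]
j=9: data[9]=6 ≤ 14 → i=7, swap data[7],data[9] → [7, 8, 9, 2, 11, 5, 4, 6, 16, 18, 3, 17, 14]
j=10: data[10]=3 ≤ 14 → i=8, swap data[8],data[10] → [7, 8, 9, 2, 11, 5, 4, 6, 3, 18, 16, 17, 14]
j=11: data[11]=17 > 14 → no swap
final swap data[9],data[12] → [7, 8, 9, 2, 11, 5, 4, 6, 3, 14, 16, 17, 18]; return 9
p = 9; k-1 = 2 < 9 ⇒ left

9; left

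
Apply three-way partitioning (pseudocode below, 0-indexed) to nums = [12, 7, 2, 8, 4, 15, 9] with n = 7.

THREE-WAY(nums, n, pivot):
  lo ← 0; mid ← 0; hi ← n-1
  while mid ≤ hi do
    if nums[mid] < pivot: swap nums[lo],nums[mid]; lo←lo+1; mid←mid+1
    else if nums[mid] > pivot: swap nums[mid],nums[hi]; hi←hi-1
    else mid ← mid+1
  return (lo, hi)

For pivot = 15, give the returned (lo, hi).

lo=0 mid=0 hi=6
12<15: swap(0,0), lo=1 mid=1 ⇒ [12, 7, 2, 8, 4, 15, 9]
7<15: swap(1,1), lo=2 mid=2 ⇒ [12, 7, 2, 8, 4, 15, 9]
2<15: swap(2,2), lo=3 mid=3 ⇒ [12, 7, 2, 8, 4, 15, 9]
8<15: swap(3,3), lo=4 mid=4 ⇒ [12, 7, 2, 8, 4, 15, 9]
4<15: swap(4,4), lo=5 mid=5 ⇒ [12, 7, 2, 8, 4, 15, 9]
15=15: mid=6
9<15: swap(5,6), lo=6 mid=7 ⇒ [12, 7, 2, 8, 4, 9, 15]
done. lo=6 hi=6; nums=[12, 7, 2, 8, 4, 9, 15]

(6, 6)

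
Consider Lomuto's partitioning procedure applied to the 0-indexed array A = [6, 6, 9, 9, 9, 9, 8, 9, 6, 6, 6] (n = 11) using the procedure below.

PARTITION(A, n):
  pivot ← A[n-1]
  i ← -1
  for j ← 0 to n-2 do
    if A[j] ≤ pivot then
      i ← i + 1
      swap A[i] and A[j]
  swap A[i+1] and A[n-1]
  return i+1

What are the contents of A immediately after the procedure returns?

[6, 6, 6, 6, 6, 9, 8, 9, 9, 9, 9]

pivot=6, i=-1
j=0: 6≤6, i=0, swap(0,0) ⇒ [6, 6, 9, 9, 9, 9, 8, 9, 6, 6, 6]
j=1: 6≤6, i=1, swap(1,1) ⇒ [6, 6, 9, 9, 9, 9, 8, 9, 6, 6, 6]
j=2: 9>6, skip
j=3: 9>6, skip
j=4: 9>6, skip
j=5: 9>6, skip
j=6: 8>6, skip
j=7: 9>6, skip
j=8: 6≤6, i=2, swap(2,8) ⇒ [6, 6, 6, 9, 9, 9, 8, 9, 9, 6, 6]
j=9: 6≤6, i=3, swap(3,9) ⇒ [6, 6, 6, 6, 9, 9, 8, 9, 9, 9, 6]
swap(4,10) ⇒ [6, 6, 6, 6, 6, 9, 8, 9, 9, 9, 9]; return 4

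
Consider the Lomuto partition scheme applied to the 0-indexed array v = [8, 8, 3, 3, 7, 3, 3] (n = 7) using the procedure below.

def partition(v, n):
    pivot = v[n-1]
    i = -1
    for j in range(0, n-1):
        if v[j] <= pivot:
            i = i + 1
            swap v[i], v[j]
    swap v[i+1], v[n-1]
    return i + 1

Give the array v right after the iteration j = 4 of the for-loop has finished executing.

pivot=3, i=-1
j=0: 8>3, skip
j=1: 8>3, skip
j=2: 3≤3, i=0, swap(0,2) ⇒ [3, 8, 8, 3, 7, 3, 3]
j=3: 3≤3, i=1, swap(1,3) ⇒ [3, 3, 8, 8, 7, 3, 3]
j=4: 7>3, skip
(after j=4) v = [3, 3, 8, 8, 7, 3, 3]

[3, 3, 8, 8, 7, 3, 3]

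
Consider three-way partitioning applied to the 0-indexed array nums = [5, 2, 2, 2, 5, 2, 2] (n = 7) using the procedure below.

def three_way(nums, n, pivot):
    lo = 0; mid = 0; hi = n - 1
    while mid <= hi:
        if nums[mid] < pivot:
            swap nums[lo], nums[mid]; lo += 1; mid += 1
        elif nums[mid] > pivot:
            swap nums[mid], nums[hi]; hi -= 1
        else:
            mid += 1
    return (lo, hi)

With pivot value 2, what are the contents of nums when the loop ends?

[2, 2, 2, 2, 2, 5, 5]

lo=0 mid=0 hi=6
5>2: swap(0,6), hi=5 ⇒ [2, 2, 2, 2, 5, 2, 5]
2=2: mid=1
2=2: mid=2
2=2: mid=3
2=2: mid=4
5>2: swap(4,5), hi=4 ⇒ [2, 2, 2, 2, 2, 5, 5]
2=2: mid=5
done. lo=0 hi=4; nums=[2, 2, 2, 2, 2, 5, 5]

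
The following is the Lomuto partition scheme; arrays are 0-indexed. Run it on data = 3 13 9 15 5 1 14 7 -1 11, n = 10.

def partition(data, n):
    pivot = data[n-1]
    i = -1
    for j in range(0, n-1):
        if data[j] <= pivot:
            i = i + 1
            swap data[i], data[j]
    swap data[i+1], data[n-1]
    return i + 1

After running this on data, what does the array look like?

3 9 5 1 7 -1 11 13 15 14

pivot = data[9] = 11; i = -1
j=0: data[0]=3 ≤ 11 → i=0, swap data[0],data[0] (no change) → 3 13 9 15 5 1 14 7 -1 11
j=1: data[1]=13 > 11 → no swap
j=2: data[2]=9 ≤ 11 → i=1, swap data[1],data[2] → 3 9 13 15 5 1 14 7 -1 11
j=3: data[3]=15 > 11 → no swap
j=4: data[4]=5 ≤ 11 → i=2, swap data[2],data[4] → 3 9 5 15 13 1 14 7 -1 11
j=5: data[5]=1 ≤ 11 → i=3, swap data[3],data[5] → 3 9 5 1 13 15 14 7 -1 11
j=6: data[6]=14 > 11 → no swap
j=7: data[7]=7 ≤ 11 → i=4, swap data[4],data[7] → 3 9 5 1 7 15 14 13 -1 11
j=8: data[8]=-1 ≤ 11 → i=5, swap data[5],data[8] → 3 9 5 1 7 -1 14 13 15 11
final swap data[6],data[9] → 3 9 5 1 7 -1 11 13 15 14; return 6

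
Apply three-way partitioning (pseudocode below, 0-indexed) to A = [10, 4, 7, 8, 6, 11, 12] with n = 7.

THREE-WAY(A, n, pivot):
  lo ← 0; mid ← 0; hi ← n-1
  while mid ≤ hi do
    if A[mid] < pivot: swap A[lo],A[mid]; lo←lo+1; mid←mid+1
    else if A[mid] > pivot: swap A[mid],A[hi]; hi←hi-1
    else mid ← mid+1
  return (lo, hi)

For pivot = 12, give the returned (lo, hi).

(6, 6)

pivot = 12; lo=0, mid=0, hi=6
A[mid]=10<12: swap A[0],A[0]; lo=1,mid=1 → [10, 4, 7, 8, 6, 11, 12]
A[mid]=4<12: swap A[1],A[1]; lo=2,mid=2 → [10, 4, 7, 8, 6, 11, 12]
A[mid]=7<12: swap A[2],A[2]; lo=3,mid=3 → [10, 4, 7, 8, 6, 11, 12]
A[mid]=8<12: swap A[3],A[3]; lo=4,mid=4 → [10, 4, 7, 8, 6, 11, 12]
A[mid]=6<12: swap A[4],A[4]; lo=5,mid=5 → [10, 4, 7, 8, 6, 11, 12]
A[mid]=11<12: swap A[5],A[5]; lo=6,mid=6 → [10, 4, 7, 8, 6, 11, 12]
A[mid]=12=12: mid=7
end: lo=6, hi=6; A = [10, 4, 7, 8, 6, 11, 12]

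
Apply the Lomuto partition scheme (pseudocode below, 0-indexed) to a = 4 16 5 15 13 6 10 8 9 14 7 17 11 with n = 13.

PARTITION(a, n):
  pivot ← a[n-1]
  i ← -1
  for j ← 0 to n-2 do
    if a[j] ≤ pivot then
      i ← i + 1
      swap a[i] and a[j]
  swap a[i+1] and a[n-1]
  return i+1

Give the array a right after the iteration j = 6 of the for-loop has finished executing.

pivot=11, i=-1
j=0: 4≤11, i=0, swap(0,0) ⇒ 4 16 5 15 13 6 10 8 9 14 7 17 11
j=1: 16>11, skip
j=2: 5≤11, i=1, swap(1,2) ⇒ 4 5 16 15 13 6 10 8 9 14 7 17 11
j=3: 15>11, skip
j=4: 13>11, skip
j=5: 6≤11, i=2, swap(2,5) ⇒ 4 5 6 15 13 16 10 8 9 14 7 17 11
j=6: 10≤11, i=3, swap(3,6) ⇒ 4 5 6 10 13 16 15 8 9 14 7 17 11
(after j=6) a = 4 5 6 10 13 16 15 8 9 14 7 17 11

4 5 6 10 13 16 15 8 9 14 7 17 11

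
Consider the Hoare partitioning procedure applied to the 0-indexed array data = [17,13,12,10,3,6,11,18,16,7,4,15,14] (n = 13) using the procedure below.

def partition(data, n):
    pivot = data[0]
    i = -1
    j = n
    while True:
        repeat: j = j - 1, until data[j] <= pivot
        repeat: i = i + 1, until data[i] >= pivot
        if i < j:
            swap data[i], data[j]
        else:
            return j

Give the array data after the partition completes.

[14,13,12,10,3,6,11,15,16,7,4,18,17]

pivot=17
j stops at 12 (14), i stops at 0 (17); swap ⇒ [14,13,12,10,3,6,11,18,16,7,4,15,17]
j stops at 11 (15), i stops at 7 (18); swap ⇒ [14,13,12,10,3,6,11,15,16,7,4,18,17]
j stops at 10, i stops at 11; i≥j ⇒ return 10. data=[14,13,12,10,3,6,11,15,16,7,4,18,17]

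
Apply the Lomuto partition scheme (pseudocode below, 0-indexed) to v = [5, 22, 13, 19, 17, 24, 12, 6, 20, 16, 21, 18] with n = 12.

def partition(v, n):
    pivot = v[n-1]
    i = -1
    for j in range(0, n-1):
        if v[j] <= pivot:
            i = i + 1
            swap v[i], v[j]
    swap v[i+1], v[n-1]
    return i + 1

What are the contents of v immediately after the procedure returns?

[5, 13, 17, 12, 6, 16, 18, 22, 20, 24, 21, 19]

pivot = v[11] = 18; i = -1
j=0: v[0]=5 ≤ 18 → i=0, swap v[0],v[0] (no change) → [5, 22, 13, 19, 17, 24, 12, 6, 20, 16, 21, 18]
j=1: v[1]=22 > 18 → no swap
j=2: v[2]=13 ≤ 18 → i=1, swap v[1],v[2] → [5, 13, 22, 19, 17, 24, 12, 6, 20, 16, 21, 18]
j=3: v[3]=19 > 18 → no swap
j=4: v[4]=17 ≤ 18 → i=2, swap v[2],v[4] → [5, 13, 17, 19, 22, 24, 12, 6, 20, 16, 21, 18]
j=5: v[5]=24 > 18 → no swap
j=6: v[6]=12 ≤ 18 → i=3, swap v[3],v[6] → [5, 13, 17, 12, 22, 24, 19, 6, 20, 16, 21, 18]
j=7: v[7]=6 ≤ 18 → i=4, swap v[4],v[7] → [5, 13, 17, 12, 6, 24, 19, 22, 20, 16, 21, 18]
j=8: v[8]=20 > 18 → no swap
j=9: v[9]=16 ≤ 18 → i=5, swap v[5],v[9] → [5, 13, 17, 12, 6, 16, 19, 22, 20, 24, 21, 18]
j=10: v[10]=21 > 18 → no swap
final swap v[6],v[11] → [5, 13, 17, 12, 6, 16, 18, 22, 20, 24, 21, 19]; return 6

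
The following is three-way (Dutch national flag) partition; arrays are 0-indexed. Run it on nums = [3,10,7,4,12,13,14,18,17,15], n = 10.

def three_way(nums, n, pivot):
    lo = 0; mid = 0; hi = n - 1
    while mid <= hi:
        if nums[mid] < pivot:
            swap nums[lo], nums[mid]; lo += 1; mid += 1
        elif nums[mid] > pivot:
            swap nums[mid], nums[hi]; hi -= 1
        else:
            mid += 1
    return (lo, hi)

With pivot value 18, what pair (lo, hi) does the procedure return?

lo=0 mid=0 hi=9
3<18: swap(0,0), lo=1 mid=1 ⇒ [3,10,7,4,12,13,14,18,17,15]
10<18: swap(1,1), lo=2 mid=2 ⇒ [3,10,7,4,12,13,14,18,17,15]
7<18: swap(2,2), lo=3 mid=3 ⇒ [3,10,7,4,12,13,14,18,17,15]
4<18: swap(3,3), lo=4 mid=4 ⇒ [3,10,7,4,12,13,14,18,17,15]
12<18: swap(4,4), lo=5 mid=5 ⇒ [3,10,7,4,12,13,14,18,17,15]
13<18: swap(5,5), lo=6 mid=6 ⇒ [3,10,7,4,12,13,14,18,17,15]
14<18: swap(6,6), lo=7 mid=7 ⇒ [3,10,7,4,12,13,14,18,17,15]
18=18: mid=8
17<18: swap(7,8), lo=8 mid=9 ⇒ [3,10,7,4,12,13,14,17,18,15]
15<18: swap(8,9), lo=9 mid=10 ⇒ [3,10,7,4,12,13,14,17,15,18]
done. lo=9 hi=9; nums=[3,10,7,4,12,13,14,17,15,18]

(9, 9)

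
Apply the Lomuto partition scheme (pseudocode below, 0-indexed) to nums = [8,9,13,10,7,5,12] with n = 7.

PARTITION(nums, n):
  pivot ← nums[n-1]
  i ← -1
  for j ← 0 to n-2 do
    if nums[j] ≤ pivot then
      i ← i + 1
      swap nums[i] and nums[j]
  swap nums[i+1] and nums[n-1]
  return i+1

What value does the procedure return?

5

pivot=12, i=-1
j=0: 8≤12, i=0, swap(0,0) ⇒ [8,9,13,10,7,5,12]
j=1: 9≤12, i=1, swap(1,1) ⇒ [8,9,13,10,7,5,12]
j=2: 13>12, skip
j=3: 10≤12, i=2, swap(2,3) ⇒ [8,9,10,13,7,5,12]
j=4: 7≤12, i=3, swap(3,4) ⇒ [8,9,10,7,13,5,12]
j=5: 5≤12, i=4, swap(4,5) ⇒ [8,9,10,7,5,13,12]
swap(5,6) ⇒ [8,9,10,7,5,12,13]; return 5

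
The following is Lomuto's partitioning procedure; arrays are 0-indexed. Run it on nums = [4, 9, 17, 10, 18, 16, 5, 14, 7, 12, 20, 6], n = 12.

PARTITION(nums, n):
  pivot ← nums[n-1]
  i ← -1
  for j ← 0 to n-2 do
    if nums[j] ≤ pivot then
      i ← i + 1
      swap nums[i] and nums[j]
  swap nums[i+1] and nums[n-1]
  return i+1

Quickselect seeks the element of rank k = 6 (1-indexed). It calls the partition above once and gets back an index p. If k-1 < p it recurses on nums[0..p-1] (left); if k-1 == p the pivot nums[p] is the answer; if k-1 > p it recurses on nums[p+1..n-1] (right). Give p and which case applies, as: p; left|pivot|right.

2; right

pivot=6, i=-1
j=0: 4≤6, i=0, swap(0,0) ⇒ [4, 9, 17, 10, 18, 16, 5, 14, 7, 12, 20, 6]
j=1: 9>6, skip
j=2: 17>6, skip
j=3: 10>6, skip
j=4: 18>6, skip
j=5: 16>6, skip
j=6: 5≤6, i=1, swap(1,6) ⇒ [4, 5, 17, 10, 18, 16, 9, 14, 7, 12, 20, 6]
j=7: 14>6, skip
j=8: 7>6, skip
j=9: 12>6, skip
j=10: 20>6, skip
swap(2,11) ⇒ [4, 5, 6, 10, 18, 16, 9, 14, 7, 12, 20, 17]; return 2
p = 2; k-1 = 5 > 2 ⇒ right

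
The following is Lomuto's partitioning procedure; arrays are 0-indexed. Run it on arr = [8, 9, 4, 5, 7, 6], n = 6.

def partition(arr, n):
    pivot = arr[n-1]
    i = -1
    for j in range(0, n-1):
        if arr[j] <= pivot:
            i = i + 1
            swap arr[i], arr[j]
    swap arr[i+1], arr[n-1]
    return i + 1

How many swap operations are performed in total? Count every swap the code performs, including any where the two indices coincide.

pivot=6, i=-1
j=0: 8>6, skip
j=1: 9>6, skip
j=2: 4≤6, i=0, swap(0,2) ⇒ [4, 9, 8, 5, 7, 6]
j=3: 5≤6, i=1, swap(1,3) ⇒ [4, 5, 8, 9, 7, 6]
j=4: 7>6, skip
swap(2,5) ⇒ [4, 5, 6, 9, 7, 8]; return 2

3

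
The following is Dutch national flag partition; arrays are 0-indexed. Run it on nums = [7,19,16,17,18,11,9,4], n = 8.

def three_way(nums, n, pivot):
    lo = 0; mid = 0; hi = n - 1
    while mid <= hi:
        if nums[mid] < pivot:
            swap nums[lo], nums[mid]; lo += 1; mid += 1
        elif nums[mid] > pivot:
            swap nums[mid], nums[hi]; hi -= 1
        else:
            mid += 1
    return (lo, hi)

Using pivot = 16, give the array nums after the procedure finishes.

[7,4,9,11,16,18,17,19]

lo=0 mid=0 hi=7
7<16: swap(0,0), lo=1 mid=1 ⇒ [7,19,16,17,18,11,9,4]
19>16: swap(1,7), hi=6 ⇒ [7,4,16,17,18,11,9,19]
4<16: swap(1,1), lo=2 mid=2 ⇒ [7,4,16,17,18,11,9,19]
16=16: mid=3
17>16: swap(3,6), hi=5 ⇒ [7,4,16,9,18,11,17,19]
9<16: swap(2,3), lo=3 mid=4 ⇒ [7,4,9,16,18,11,17,19]
18>16: swap(4,5), hi=4 ⇒ [7,4,9,16,11,18,17,19]
11<16: swap(3,4), lo=4 mid=5 ⇒ [7,4,9,11,16,18,17,19]
done. lo=4 hi=4; nums=[7,4,9,11,16,18,17,19]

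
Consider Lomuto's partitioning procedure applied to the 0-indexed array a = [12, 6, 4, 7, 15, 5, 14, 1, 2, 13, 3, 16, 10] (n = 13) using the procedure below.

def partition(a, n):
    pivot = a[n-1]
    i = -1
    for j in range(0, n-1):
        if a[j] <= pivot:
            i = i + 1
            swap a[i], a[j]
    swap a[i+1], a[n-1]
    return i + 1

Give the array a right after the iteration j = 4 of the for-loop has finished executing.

pivot = a[12] = 10; i = -1
j=0: a[0]=12 > 10 → no swap
j=1: a[1]=6 ≤ 10 → i=0, swap a[0],a[1] → [6, 12, 4, 7, 15, 5, 14, 1, 2, 13, 3, 16, 10]
j=2: a[2]=4 ≤ 10 → i=1, swap a[1],a[2] → [6, 4, 12, 7, 15, 5, 14, 1, 2, 13, 3, 16, 10]
j=3: a[3]=7 ≤ 10 → i=2, swap a[2],a[3] → [6, 4, 7, 12, 15, 5, 14, 1, 2, 13, 3, 16, 10]
j=4: a[4]=15 > 10 → no swap
(after j=4) a = [6, 4, 7, 12, 15, 5, 14, 1, 2, 13, 3, 16, 10]

[6, 4, 7, 12, 15, 5, 14, 1, 2, 13, 3, 16, 10]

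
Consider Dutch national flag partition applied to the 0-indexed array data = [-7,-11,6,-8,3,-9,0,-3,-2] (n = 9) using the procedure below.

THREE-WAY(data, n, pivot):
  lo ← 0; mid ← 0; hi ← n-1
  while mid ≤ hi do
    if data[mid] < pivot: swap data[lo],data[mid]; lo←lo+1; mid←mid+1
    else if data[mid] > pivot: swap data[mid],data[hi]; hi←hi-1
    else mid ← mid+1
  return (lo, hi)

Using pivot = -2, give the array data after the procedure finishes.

lo=0 mid=0 hi=8
-7<-2: swap(0,0), lo=1 mid=1 ⇒ [-7,-11,6,-8,3,-9,0,-3,-2]
-11<-2: swap(1,1), lo=2 mid=2 ⇒ [-7,-11,6,-8,3,-9,0,-3,-2]
6>-2: swap(2,8), hi=7 ⇒ [-7,-11,-2,-8,3,-9,0,-3,6]
-2=-2: mid=3
-8<-2: swap(2,3), lo=3 mid=4 ⇒ [-7,-11,-8,-2,3,-9,0,-3,6]
3>-2: swap(4,7), hi=6 ⇒ [-7,-11,-8,-2,-3,-9,0,3,6]
-3<-2: swap(3,4), lo=4 mid=5 ⇒ [-7,-11,-8,-3,-2,-9,0,3,6]
-9<-2: swap(4,5), lo=5 mid=6 ⇒ [-7,-11,-8,-3,-9,-2,0,3,6]
0>-2: swap(6,6), hi=5 ⇒ [-7,-11,-8,-3,-9,-2,0,3,6]
done. lo=5 hi=5; data=[-7,-11,-8,-3,-9,-2,0,3,6]

[-7,-11,-8,-3,-9,-2,0,3,6]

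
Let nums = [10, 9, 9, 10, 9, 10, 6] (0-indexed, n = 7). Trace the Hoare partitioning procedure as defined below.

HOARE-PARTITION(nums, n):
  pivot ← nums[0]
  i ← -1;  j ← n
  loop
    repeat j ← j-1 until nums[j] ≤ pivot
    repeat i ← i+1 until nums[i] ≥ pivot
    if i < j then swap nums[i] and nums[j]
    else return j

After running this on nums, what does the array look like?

pivot = nums[0] = 10; i = -1, j = 7
j→6 (nums[6]=6≤10), i→0 (nums[0]=10≥10); i<j, swap → [6, 9, 9, 10, 9, 10, 10]
j→5 (nums[5]=10≤10), i→3 (nums[3]=10≥10); i<j, swap → [6, 9, 9, 10, 9, 10, 10]
j→4, i→5; i≥j, return j=4. nums = [6, 9, 9, 10, 9, 10, 10]

[6, 9, 9, 10, 9, 10, 10]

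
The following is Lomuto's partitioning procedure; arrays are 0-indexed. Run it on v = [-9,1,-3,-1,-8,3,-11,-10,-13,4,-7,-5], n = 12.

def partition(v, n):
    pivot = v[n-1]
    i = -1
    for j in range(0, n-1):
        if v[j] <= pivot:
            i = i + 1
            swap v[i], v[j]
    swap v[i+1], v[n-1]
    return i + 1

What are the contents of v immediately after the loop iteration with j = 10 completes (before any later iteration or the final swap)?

[-9,-8,-11,-10,-13,-7,-3,-1,1,4,3,-5]

pivot = v[11] = -5; i = -1
j=0: v[0]=-9 ≤ -5 → i=0, swap v[0],v[0] (no change) → [-9,1,-3,-1,-8,3,-11,-10,-13,4,-7,-5]
j=1: v[1]=1 > -5 → no swap
j=2: v[2]=-3 > -5 → no swap
j=3: v[3]=-1 > -5 → no swap
j=4: v[4]=-8 ≤ -5 → i=1, swap v[1],v[4] → [-9,-8,-3,-1,1,3,-11,-10,-13,4,-7,-5]
j=5: v[5]=3 > -5 → no swap
j=6: v[6]=-11 ≤ -5 → i=2, swap v[2],v[6] → [-9,-8,-11,-1,1,3,-3,-10,-13,4,-7,-5]
j=7: v[7]=-10 ≤ -5 → i=3, swap v[3],v[7] → [-9,-8,-11,-10,1,3,-3,-1,-13,4,-7,-5]
j=8: v[8]=-13 ≤ -5 → i=4, swap v[4],v[8] → [-9,-8,-11,-10,-13,3,-3,-1,1,4,-7,-5]
j=9: v[9]=4 > -5 → no swap
j=10: v[10]=-7 ≤ -5 → i=5, swap v[5],v[10] → [-9,-8,-11,-10,-13,-7,-3,-1,1,4,3,-5]
(after j=10) v = [-9,-8,-11,-10,-13,-7,-3,-1,1,4,3,-5]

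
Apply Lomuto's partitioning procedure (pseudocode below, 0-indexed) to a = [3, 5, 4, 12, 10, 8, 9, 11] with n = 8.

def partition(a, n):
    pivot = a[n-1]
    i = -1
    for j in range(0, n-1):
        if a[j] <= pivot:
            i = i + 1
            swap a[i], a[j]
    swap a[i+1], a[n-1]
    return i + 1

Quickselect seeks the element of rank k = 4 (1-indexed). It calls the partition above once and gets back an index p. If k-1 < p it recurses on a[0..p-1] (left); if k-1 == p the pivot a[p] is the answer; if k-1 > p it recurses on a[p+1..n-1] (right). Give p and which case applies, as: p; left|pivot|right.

6; left

pivot = a[7] = 11; i = -1
j=0: a[0]=3 ≤ 11 → i=0, swap a[0],a[0] (no change) → [3, 5, 4, 12, 10, 8, 9, 11]
j=1: a[1]=5 ≤ 11 → i=1, swap a[1],a[1] (no change) → [3, 5, 4, 12, 10, 8, 9, 11]
j=2: a[2]=4 ≤ 11 → i=2, swap a[2],a[2] (no change) → [3, 5, 4, 12, 10, 8, 9, 11]
j=3: a[3]=12 > 11 → no swap
j=4: a[4]=10 ≤ 11 → i=3, swap a[3],a[4] → [3, 5, 4, 10, 12, 8, 9, 11]
j=5: a[5]=8 ≤ 11 → i=4, swap a[4],a[5] → [3, 5, 4, 10, 8, 12, 9, 11]
j=6: a[6]=9 ≤ 11 → i=5, swap a[5],a[6] → [3, 5, 4, 10, 8, 9, 12, 11]
final swap a[6],a[7] → [3, 5, 4, 10, 8, 9, 11, 12]; return 6
p = 6; k-1 = 3 < 6 ⇒ left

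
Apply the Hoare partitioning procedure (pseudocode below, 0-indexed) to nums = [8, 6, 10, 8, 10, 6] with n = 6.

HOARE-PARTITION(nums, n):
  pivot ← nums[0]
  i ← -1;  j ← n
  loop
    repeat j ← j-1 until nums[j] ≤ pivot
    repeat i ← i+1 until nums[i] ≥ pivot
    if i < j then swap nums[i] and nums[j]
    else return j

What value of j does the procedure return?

pivot=8
j stops at 5 (6), i stops at 0 (8); swap ⇒ [6, 6, 10, 8, 10, 8]
j stops at 3 (8), i stops at 2 (10); swap ⇒ [6, 6, 8, 10, 10, 8]
j stops at 2, i stops at 3; i≥j ⇒ return 2. nums=[6, 6, 8, 10, 10, 8]

2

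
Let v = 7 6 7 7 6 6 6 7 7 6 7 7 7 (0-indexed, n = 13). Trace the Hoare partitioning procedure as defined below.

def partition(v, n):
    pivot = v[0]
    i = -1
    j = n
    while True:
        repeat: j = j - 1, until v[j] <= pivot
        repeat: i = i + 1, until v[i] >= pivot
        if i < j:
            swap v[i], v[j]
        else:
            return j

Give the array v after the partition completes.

7 6 7 7 6 6 6 6 7 7 7 7 7

pivot=7
j stops at 12 (7), i stops at 0 (7); swap ⇒ 7 6 7 7 6 6 6 7 7 6 7 7 7
j stops at 11 (7), i stops at 2 (7); swap ⇒ 7 6 7 7 6 6 6 7 7 6 7 7 7
j stops at 10 (7), i stops at 3 (7); swap ⇒ 7 6 7 7 6 6 6 7 7 6 7 7 7
j stops at 9 (6), i stops at 7 (7); swap ⇒ 7 6 7 7 6 6 6 6 7 7 7 7 7
j stops at 8, i stops at 8; i≥j ⇒ return 8. v=7 6 7 7 6 6 6 6 7 7 7 7 7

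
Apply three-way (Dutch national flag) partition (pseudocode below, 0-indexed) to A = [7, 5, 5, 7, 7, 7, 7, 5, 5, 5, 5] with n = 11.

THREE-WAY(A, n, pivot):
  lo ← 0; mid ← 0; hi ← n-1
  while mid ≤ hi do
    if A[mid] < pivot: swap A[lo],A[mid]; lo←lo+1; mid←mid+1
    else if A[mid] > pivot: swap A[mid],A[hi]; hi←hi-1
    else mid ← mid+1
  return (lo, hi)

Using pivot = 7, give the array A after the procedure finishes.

pivot = 7; lo=0, mid=0, hi=10
A[mid]=7=7: mid=1
A[mid]=5<7: swap A[0],A[1]; lo=1,mid=2 → [5, 7, 5, 7, 7, 7, 7, 5, 5, 5, 5]
A[mid]=5<7: swap A[1],A[2]; lo=2,mid=3 → [5, 5, 7, 7, 7, 7, 7, 5, 5, 5, 5]
A[mid]=7=7: mid=4
A[mid]=7=7: mid=5
A[mid]=7=7: mid=6
A[mid]=7=7: mid=7
A[mid]=5<7: swap A[2],A[7]; lo=3,mid=8 → [5, 5, 5, 7, 7, 7, 7, 7, 5, 5, 5]
A[mid]=5<7: swap A[3],A[8]; lo=4,mid=9 → [5, 5, 5, 5, 7, 7, 7, 7, 7, 5, 5]
A[mid]=5<7: swap A[4],A[9]; lo=5,mid=10 → [5, 5, 5, 5, 5, 7, 7, 7, 7, 7, 5]
A[mid]=5<7: swap A[5],A[10]; lo=6,mid=11 → [5, 5, 5, 5, 5, 5, 7, 7, 7, 7, 7]
end: lo=6, hi=10; A = [5, 5, 5, 5, 5, 5, 7, 7, 7, 7, 7]

[5, 5, 5, 5, 5, 5, 7, 7, 7, 7, 7]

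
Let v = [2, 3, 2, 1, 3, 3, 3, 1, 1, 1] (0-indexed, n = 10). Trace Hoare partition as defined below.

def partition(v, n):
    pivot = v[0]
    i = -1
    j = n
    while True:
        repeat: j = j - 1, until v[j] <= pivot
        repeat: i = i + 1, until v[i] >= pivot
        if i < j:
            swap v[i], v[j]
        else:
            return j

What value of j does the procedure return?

pivot = v[0] = 2; i = -1, j = 10
j→9 (v[9]=1≤2), i→0 (v[0]=2≥2); i<j, swap → [1, 3, 2, 1, 3, 3, 3, 1, 1, 2]
j→8 (v[8]=1≤2), i→1 (v[1]=3≥2); i<j, swap → [1, 1, 2, 1, 3, 3, 3, 1, 3, 2]
j→7 (v[7]=1≤2), i→2 (v[2]=2≥2); i<j, swap → [1, 1, 1, 1, 3, 3, 3, 2, 3, 2]
j→3, i→4; i≥j, return j=3. v = [1, 1, 1, 1, 3, 3, 3, 2, 3, 2]

3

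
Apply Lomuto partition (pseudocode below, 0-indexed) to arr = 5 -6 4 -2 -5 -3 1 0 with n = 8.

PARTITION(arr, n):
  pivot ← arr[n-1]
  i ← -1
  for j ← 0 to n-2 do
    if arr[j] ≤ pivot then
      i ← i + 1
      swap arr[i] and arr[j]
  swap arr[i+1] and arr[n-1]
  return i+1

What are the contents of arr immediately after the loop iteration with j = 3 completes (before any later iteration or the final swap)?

-6 -2 4 5 -5 -3 1 0

pivot = arr[7] = 0; i = -1
j=0: arr[0]=5 > 0 → no swap
j=1: arr[1]=-6 ≤ 0 → i=0, swap arr[0],arr[1] → -6 5 4 -2 -5 -3 1 0
j=2: arr[2]=4 > 0 → no swap
j=3: arr[3]=-2 ≤ 0 → i=1, swap arr[1],arr[3] → -6 -2 4 5 -5 -3 1 0
(after j=3) arr = -6 -2 4 5 -5 -3 1 0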